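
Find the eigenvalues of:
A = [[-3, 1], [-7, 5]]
λ = -2, 4

Solve det(A - λI) = 0. For a 2×2 matrix this is λ² - (trace)λ + det = 0.
trace(A) = -3 + 5 = 2.
det(A) = (-3)*(5) - (1)*(-7) = -15 + 7 = -8.
Characteristic equation: λ² - (2)λ + (-8) = 0.
Discriminant: (2)² - 4*(-8) = 4 + 32 = 36.
Roots: λ = (2 ± √36) / 2 = -2, 4.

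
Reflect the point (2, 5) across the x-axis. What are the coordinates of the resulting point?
(2, -5)

Reflection across x-axis: (2, 5) → (2, -5)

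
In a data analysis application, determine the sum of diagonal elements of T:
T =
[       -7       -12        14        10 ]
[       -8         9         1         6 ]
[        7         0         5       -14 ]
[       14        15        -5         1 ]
tr(T) = -7 + 9 + 5 + 1 = 8

The trace of a square matrix is the sum of its diagonal entries.
Diagonal entries of T: T[0][0] = -7, T[1][1] = 9, T[2][2] = 5, T[3][3] = 1.
tr(T) = -7 + 9 + 5 + 1 = 8.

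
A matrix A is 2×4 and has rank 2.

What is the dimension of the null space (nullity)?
2

The rank-nullity theorem for an m×n matrix states:
rank(A) + nullity(A) = n (the number of columns).
Here n = 4 and rank(A) = 2, so nullity(A) = 4 - 2 = 2.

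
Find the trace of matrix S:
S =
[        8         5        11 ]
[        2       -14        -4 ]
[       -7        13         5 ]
tr(S) = 8 - 14 + 5 = -1

The trace of a square matrix is the sum of its diagonal entries.
Diagonal entries of S: S[0][0] = 8, S[1][1] = -14, S[2][2] = 5.
tr(S) = 8 - 14 + 5 = -1.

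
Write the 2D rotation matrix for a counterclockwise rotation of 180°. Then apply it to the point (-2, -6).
R = [[-1, 0], [0, -1]]; R·(-2, -6) = (2, 6)

Rotation matrix formula: R(θ) = [[cos θ, -sin θ], [sin θ, cos θ]]
For θ = 180°:
cos(180°) = -1
sin(180°) = 0
R = [[-1, 0], [0, -1]]
Apply to (-2, -6): [-1·-2 + (0)·-6, 0·-2 + -1·-6] = (2, 6)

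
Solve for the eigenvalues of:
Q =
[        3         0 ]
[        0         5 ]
λ = 3, 5

Solve det(Q - λI) = 0. For a 2×2 matrix the characteristic equation is λ² - (trace)λ + det = 0.
trace(Q) = a + d = 3 + 5 = 8.
det(Q) = a*d - b*c = (3)*(5) - (0)*(0) = 15 - 0 = 15.
Characteristic equation: λ² - (8)λ + (15) = 0.
Discriminant = (8)² - 4*(15) = 64 - 60 = 4.
λ = (8 ± √4) / 2 = (8 ± 2) / 2 = 3, 5.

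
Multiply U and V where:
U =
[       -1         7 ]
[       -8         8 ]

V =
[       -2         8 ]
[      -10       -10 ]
UV =
[      -68       -78 ]
[      -64      -144 ]

Matrix multiplication: (UV)[i][j] = sum over k of U[i][k] * V[k][j].
  (UV)[0][0] = (-1)*(-2) + (7)*(-10) = -68
  (UV)[0][1] = (-1)*(8) + (7)*(-10) = -78
  (UV)[1][0] = (-8)*(-2) + (8)*(-10) = -64
  (UV)[1][1] = (-8)*(8) + (8)*(-10) = -144
UV =
[      -68       -78 ]
[      -64      -144 ]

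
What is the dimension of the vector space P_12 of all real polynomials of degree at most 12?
Dimension = 13

A polynomial of degree at most 12 can be written as a₀ + a₁x + a₂x² + … + a_12x^12, with 13 free coefficients a₀, …, a_12.
The set {1, x, x², …, x^12} is a basis: it spans P_12 (every such polynomial is a linear combination of these) and is linearly independent (a polynomial is zero iff all its coefficients are zero).
Therefore dim(P_12) = 12 + 1 = 13.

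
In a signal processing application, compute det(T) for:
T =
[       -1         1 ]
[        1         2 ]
det(T) = -3

For a 2×2 matrix [[a, b], [c, d]], det = a*d - b*c.
det(T) = (-1)*(2) - (1)*(1) = -2 - 1 = -3.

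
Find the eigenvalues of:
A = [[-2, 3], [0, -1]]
λ = -2, -1

Solve det(A - λI) = 0. For a 2×2 matrix this is λ² - (trace)λ + det = 0.
trace(A) = -2 - 1 = -3.
det(A) = (-2)*(-1) - (3)*(0) = 2 - 0 = 2.
Characteristic equation: λ² - (-3)λ + (2) = 0.
Discriminant: (-3)² - 4*(2) = 9 - 8 = 1.
Roots: λ = (-3 ± √1) / 2 = -2, -1.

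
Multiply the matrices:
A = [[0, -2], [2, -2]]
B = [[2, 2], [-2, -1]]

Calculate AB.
[[4, 2], [8, 6]]

Each entry (i,j) of AB = sum over k of A[i][k]*B[k][j].
(AB)[0][0] = (0)*(2) + (-2)*(-2) = 4
(AB)[0][1] = (0)*(2) + (-2)*(-1) = 2
(AB)[1][0] = (2)*(2) + (-2)*(-2) = 8
(AB)[1][1] = (2)*(2) + (-2)*(-1) = 6
AB = [[4, 2], [8, 6]]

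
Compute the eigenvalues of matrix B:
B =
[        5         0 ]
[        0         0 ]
λ = 0, 5

Solve det(B - λI) = 0. For a 2×2 matrix the characteristic equation is λ² - (trace)λ + det = 0.
trace(B) = a + d = 5 + 0 = 5.
det(B) = a*d - b*c = (5)*(0) - (0)*(0) = 0 - 0 = 0.
Characteristic equation: λ² - (5)λ + (0) = 0.
Discriminant = (5)² - 4*(0) = 25 - 0 = 25.
λ = (5 ± √25) / 2 = (5 ± 5) / 2 = 0, 5.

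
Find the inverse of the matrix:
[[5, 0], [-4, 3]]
[[1/5, 0], [4/15, 1/3]]

For [[a,b],[c,d]], inverse = (1/det)·[[d,-b],[-c,a]]
det = 5·3 - 0·-4 = 15
Inverse = (1/15)·[[3, 0], [4, 5]]
        = [[1/5, 0], [4/15, 1/3]]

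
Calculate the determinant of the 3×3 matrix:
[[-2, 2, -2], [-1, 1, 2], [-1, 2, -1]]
6

Expansion along first row:
det = -2·det([[1,2],[2,-1]]) - 2·det([[-1,2],[-1,-1]]) + -2·det([[-1,1],[-1,2]])
    = -2·(1·-1 - 2·2) - 2·(-1·-1 - 2·-1) + -2·(-1·2 - 1·-1)
    = -2·-5 - 2·3 + -2·-1
    = 10 + -6 + 2 = 6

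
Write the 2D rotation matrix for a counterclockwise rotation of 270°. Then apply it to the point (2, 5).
R = [[0, 1], [-1, 0]]; R·(2, 5) = (5, -2)

Rotation matrix formula: R(θ) = [[cos θ, -sin θ], [sin θ, cos θ]]
For θ = 270°:
cos(270°) = 0
sin(270°) = -1
R = [[0, 1], [-1, 0]]
Apply to (2, 5): [0·2 + (1)·5, -1·2 + 0·5] = (5, -2)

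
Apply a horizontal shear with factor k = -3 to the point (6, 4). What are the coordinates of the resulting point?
(-6, 4)

Shear matrix for horizontal shear with factor k = -3:
[[1, -3], [0, 1]]
Result: (6, 4) → (-6, 4)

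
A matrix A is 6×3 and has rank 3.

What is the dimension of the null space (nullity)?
0

The rank-nullity theorem for an m×n matrix states:
rank(A) + nullity(A) = n (the number of columns).
Here n = 3 and rank(A) = 3, so nullity(A) = 3 - 3 = 0.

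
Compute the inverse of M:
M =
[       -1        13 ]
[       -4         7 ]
det(M) = 45
M⁻¹ =
[     7/45    -13/45 ]
[     4/45     -1/45 ]

For a 2×2 matrix M = [[a, b], [c, d]] with det(M) ≠ 0, M⁻¹ = (1/det(M)) * [[d, -b], [-c, a]].
det(M) = (-1)*(7) - (13)*(-4) = -7 + 52 = 45.
M⁻¹ = (1/45) * [[7, -13], [4, -1]].
Dividing each entry by 45 and reducing:
M⁻¹ =
[     7/45    -13/45 ]
[     4/45     -1/45 ]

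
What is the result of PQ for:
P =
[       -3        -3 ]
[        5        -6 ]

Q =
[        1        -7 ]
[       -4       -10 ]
PQ =
[        9        51 ]
[       29        25 ]

Matrix multiplication: (PQ)[i][j] = sum over k of P[i][k] * Q[k][j].
  (PQ)[0][0] = (-3)*(1) + (-3)*(-4) = 9
  (PQ)[0][1] = (-3)*(-7) + (-3)*(-10) = 51
  (PQ)[1][0] = (5)*(1) + (-6)*(-4) = 29
  (PQ)[1][1] = (5)*(-7) + (-6)*(-10) = 25
PQ =
[        9        51 ]
[       29        25 ]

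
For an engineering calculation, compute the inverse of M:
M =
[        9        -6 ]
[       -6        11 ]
det(M) = 63
M⁻¹ =
[    11/63      2/21 ]
[     2/21       1/7 ]

For a 2×2 matrix M = [[a, b], [c, d]] with det(M) ≠ 0, M⁻¹ = (1/det(M)) * [[d, -b], [-c, a]].
det(M) = (9)*(11) - (-6)*(-6) = 99 - 36 = 63.
M⁻¹ = (1/63) * [[11, 6], [6, 9]].
Dividing each entry by 63 and reducing:
M⁻¹ =
[    11/63      2/21 ]
[     2/21       1/7 ]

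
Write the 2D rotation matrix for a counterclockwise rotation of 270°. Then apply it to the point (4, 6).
R = [[0, 1], [-1, 0]]; R·(4, 6) = (6, -4)

Rotation matrix formula: R(θ) = [[cos θ, -sin θ], [sin θ, cos θ]]
For θ = 270°:
cos(270°) = 0
sin(270°) = -1
R = [[0, 1], [-1, 0]]
Apply to (4, 6): [0·4 + (1)·6, -1·4 + 0·6] = (6, -4)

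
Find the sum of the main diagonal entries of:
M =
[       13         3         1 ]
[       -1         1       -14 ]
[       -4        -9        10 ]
tr(M) = 13 + 1 + 10 = 24

The trace of a square matrix is the sum of its diagonal entries.
Diagonal entries of M: M[0][0] = 13, M[1][1] = 1, M[2][2] = 10.
tr(M) = 13 + 1 + 10 = 24.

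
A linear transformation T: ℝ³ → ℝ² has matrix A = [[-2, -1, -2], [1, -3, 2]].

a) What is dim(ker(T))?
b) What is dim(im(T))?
dim(ker) = 1, dim(im) = 2

The two rows are not scalar multiples of one another (no single k satisfies row 2 = k × row 1), so they are linearly independent.
Thus rank(A) = 2.
dim(im(T)) = rank(A) = 2.
By the rank-nullity theorem applied to T: ℝ³ → ℝ², rank(A) + nullity(A) = 3 (the domain dimension), so dim(ker(T)) = 3 - 2 = 1.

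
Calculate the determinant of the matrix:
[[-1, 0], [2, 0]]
0

For a 2×2 matrix [[a, b], [c, d]], det = ad - bc
det = (-1)(0) - (0)(2) = 0 - 0 = 0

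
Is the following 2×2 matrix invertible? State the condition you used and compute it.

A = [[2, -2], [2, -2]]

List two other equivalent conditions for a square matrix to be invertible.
No, not invertible; det(A) = 0 (two rows are equal, so the rows are linearly dependent). Equivalent conditions (failing for this A): rank(A) < 2; Ax = 0 has non-trivial solutions; 0 is an eigenvalue; the columns are linearly dependent.

To check invertibility, compute det(A).
In this matrix, row 0 and the last row are identical, so one row is a scalar multiple of another and the rows are linearly dependent.
A matrix with linearly dependent rows has det = 0 and is not invertible.
Equivalent failed conditions:
- rank(A) < 2.
- Ax = 0 has non-trivial solutions.
- 0 is an eigenvalue.
- The columns are linearly dependent.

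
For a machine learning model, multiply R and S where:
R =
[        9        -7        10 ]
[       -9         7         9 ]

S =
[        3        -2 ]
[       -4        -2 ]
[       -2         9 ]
RS =
[       35        86 ]
[      -73        85 ]

Matrix multiplication: (RS)[i][j] = sum over k of R[i][k] * S[k][j].
  (RS)[0][0] = (9)*(3) + (-7)*(-4) + (10)*(-2) = 35
  (RS)[0][1] = (9)*(-2) + (-7)*(-2) + (10)*(9) = 86
  (RS)[1][0] = (-9)*(3) + (7)*(-4) + (9)*(-2) = -73
  (RS)[1][1] = (-9)*(-2) + (7)*(-2) + (9)*(9) = 85
RS =
[       35        86 ]
[      -73        85 ]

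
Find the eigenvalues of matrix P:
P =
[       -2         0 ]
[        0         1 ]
λ = -2, 1

Solve det(P - λI) = 0. For a 2×2 matrix the characteristic equation is λ² - (trace)λ + det = 0.
trace(P) = a + d = -2 + 1 = -1.
det(P) = a*d - b*c = (-2)*(1) - (0)*(0) = -2 - 0 = -2.
Characteristic equation: λ² - (-1)λ + (-2) = 0.
Discriminant = (-1)² - 4*(-2) = 1 + 8 = 9.
λ = (-1 ± √9) / 2 = (-1 ± 3) / 2 = -2, 1.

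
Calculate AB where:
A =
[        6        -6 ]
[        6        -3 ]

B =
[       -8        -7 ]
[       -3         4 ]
AB =
[      -30       -66 ]
[      -39       -54 ]

Matrix multiplication: (AB)[i][j] = sum over k of A[i][k] * B[k][j].
  (AB)[0][0] = (6)*(-8) + (-6)*(-3) = -30
  (AB)[0][1] = (6)*(-7) + (-6)*(4) = -66
  (AB)[1][0] = (6)*(-8) + (-3)*(-3) = -39
  (AB)[1][1] = (6)*(-7) + (-3)*(4) = -54
AB =
[      -30       -66 ]
[      -39       -54 ]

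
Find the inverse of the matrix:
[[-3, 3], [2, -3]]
[[-1, -1], [-2/3, -1]]

For [[a,b],[c,d]], inverse = (1/det)·[[d,-b],[-c,a]]
det = -3·-3 - 3·2 = 3
Inverse = (1/3)·[[-3, -3], [-2, -3]]
        = [[-1, -1], [-2/3, -1]]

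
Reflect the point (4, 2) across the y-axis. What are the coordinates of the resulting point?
(-4, 2)

Reflection across y-axis: (4, 2) → (-4, 2)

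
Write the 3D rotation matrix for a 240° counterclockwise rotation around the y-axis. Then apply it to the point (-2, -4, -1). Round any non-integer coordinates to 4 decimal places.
R = [[-1/2, 0, -√3/2], [0, 1, 0], [√3/2, 0, -1/2]]; R·(-2, -4, -1) = (1.8660, -4.0000, -1.2321)

Rotation matrix for 240° around y-axis:
cos(240°) = -1/2, sin(240°) = -√3/2
R = [[-1/2, 0, -√3/2], [0, 1, 0], [√3/2, 0, -1/2]]
Apply to (-2, -4, -1): R·[-2, -4, -1]ᵀ = (1.8660, -4.0000, -1.2321)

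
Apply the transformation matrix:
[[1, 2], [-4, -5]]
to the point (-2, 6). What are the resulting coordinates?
(10, -22)

Matrix multiplication:
[[1, 2], [-4, -5]] × [-2, 6]ᵀ
= [1×-2 + 2×6, -4×-2 + -5×6]ᵀ
= [10.0000, -22.0000]ᵀ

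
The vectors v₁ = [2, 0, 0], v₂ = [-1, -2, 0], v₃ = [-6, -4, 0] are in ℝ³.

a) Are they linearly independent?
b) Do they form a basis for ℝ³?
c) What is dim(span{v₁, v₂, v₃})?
Not independent, not a basis, dim(span) = 2

Check whether v₃ can be written as a linear combination of v₁ and v₂.
v₃ = (-2)·v₁ + (2)·v₂ = [-6, -4, 0], so the three vectors are linearly dependent.
Thus they do not form a basis for ℝ³, and dim(span{v₁, v₂, v₃}) = 2 (spanned by v₁ and v₂).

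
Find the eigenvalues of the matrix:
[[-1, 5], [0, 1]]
λ = -1 and λ = 1

Characteristic equation: det(A - λI) = 0
λ² - (trace)λ + (det) = 0
λ² - (0)λ + (-1) = 0
λ² - 0λ - 1 = 0
Solving: λ = -1, 1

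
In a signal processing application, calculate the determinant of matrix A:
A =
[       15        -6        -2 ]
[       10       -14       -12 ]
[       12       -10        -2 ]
det(A) = -772

Expand along row 0 (cofactor expansion): det(A) = a*(e*i - f*h) - b*(d*i - f*g) + c*(d*h - e*g), where the 3×3 is [[a, b, c], [d, e, f], [g, h, i]].
Minor M_00 = (-14)*(-2) - (-12)*(-10) = 28 - 120 = -92.
Minor M_01 = (10)*(-2) - (-12)*(12) = -20 + 144 = 124.
Minor M_02 = (10)*(-10) - (-14)*(12) = -100 + 168 = 68.
det(A) = (15)*(-92) - (-6)*(124) + (-2)*(68) = -1380 + 744 - 136 = -772.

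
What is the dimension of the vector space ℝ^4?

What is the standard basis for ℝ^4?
Dimension = 4; standard basis = {e_1, e_2, e_3, e_4}

ℝ^4 is the space of 4-tuples of real numbers; its dimension is 4.
The standard basis consists of 4 vectors: e_1, e_2, e_3, e_4, where e_i is the vector with 1 in position i and 0 elsewhere.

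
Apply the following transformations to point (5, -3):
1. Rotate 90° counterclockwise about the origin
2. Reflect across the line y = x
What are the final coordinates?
(5, 3)

Step 1: Rotate 90° → (3, 5)
Step 2: Reflect across the line y = x → (5, 3)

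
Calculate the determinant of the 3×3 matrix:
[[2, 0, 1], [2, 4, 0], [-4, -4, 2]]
24

Expansion along first row:
det = 2·det([[4,0],[-4,2]]) - 0·det([[2,0],[-4,2]]) + 1·det([[2,4],[-4,-4]])
    = 2·(4·2 - 0·-4) - 0·(2·2 - 0·-4) + 1·(2·-4 - 4·-4)
    = 2·8 - 0·4 + 1·8
    = 16 + 0 + 8 = 24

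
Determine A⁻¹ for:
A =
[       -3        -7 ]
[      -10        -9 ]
det(A) = -43
A⁻¹ =
[     9/43     -7/43 ]
[   -10/43      3/43 ]

For a 2×2 matrix A = [[a, b], [c, d]] with det(A) ≠ 0, A⁻¹ = (1/det(A)) * [[d, -b], [-c, a]].
det(A) = (-3)*(-9) - (-7)*(-10) = 27 - 70 = -43.
A⁻¹ = (1/-43) * [[-9, 7], [10, -3]].
Dividing each entry by -43 and reducing:
A⁻¹ =
[     9/43     -7/43 ]
[   -10/43      3/43 ]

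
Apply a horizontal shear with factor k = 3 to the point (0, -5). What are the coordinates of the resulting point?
(-15, -5)

Shear matrix for horizontal shear with factor k = 3:
[[1, 3], [0, 1]]
Result: (0, -5) → (-15, -5)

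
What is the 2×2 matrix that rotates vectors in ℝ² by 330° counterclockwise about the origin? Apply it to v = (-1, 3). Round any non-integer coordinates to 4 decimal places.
R = [[√3/2, 1/2], [-1/2, √3/2]]; R·v = (0.6340, 3.0981)

A counterclockwise rotation by angle θ in ℝ² has matrix R(θ) = [[cos θ, -sin θ], [sin θ, cos θ]].
For θ = 330°: cos θ = √3/2, sin θ = -1/2.
R(330°) = [[√3/2, 1/2], [-1/2, √3/2]].
R·v = [√3/2·-1 + (1/2)·3, -1/2·-1 + √3/2·3] = (0.6340, 3.0981).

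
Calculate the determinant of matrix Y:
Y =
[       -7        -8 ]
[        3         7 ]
det(Y) = -25

For a 2×2 matrix [[a, b], [c, d]], det = a*d - b*c.
det(Y) = (-7)*(7) - (-8)*(3) = -49 + 24 = -25.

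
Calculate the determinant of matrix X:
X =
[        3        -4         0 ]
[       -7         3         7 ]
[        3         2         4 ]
det(X) = -202

Expand along row 0 (cofactor expansion): det(X) = a*(e*i - f*h) - b*(d*i - f*g) + c*(d*h - e*g), where the 3×3 is [[a, b, c], [d, e, f], [g, h, i]].
Minor M_00 = (3)*(4) - (7)*(2) = 12 - 14 = -2.
Minor M_01 = (-7)*(4) - (7)*(3) = -28 - 21 = -49.
Minor M_02 = (-7)*(2) - (3)*(3) = -14 - 9 = -23.
det(X) = (3)*(-2) - (-4)*(-49) + (0)*(-23) = -6 - 196 + 0 = -202.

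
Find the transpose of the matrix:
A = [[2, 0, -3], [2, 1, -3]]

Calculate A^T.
[[2, 2], [0, 1], [-3, -3]]

The transpose sends entry (i,j) to (j,i); rows become columns.
Row 0 of A: [2, 0, -3] -> column 0 of A^T.
Row 1 of A: [2, 1, -3] -> column 1 of A^T.
A^T = [[2, 2], [0, 1], [-3, -3]]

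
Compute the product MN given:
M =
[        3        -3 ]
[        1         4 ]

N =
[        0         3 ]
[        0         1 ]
MN =
[        0         6 ]
[        0         7 ]

Matrix multiplication: (MN)[i][j] = sum over k of M[i][k] * N[k][j].
  (MN)[0][0] = (3)*(0) + (-3)*(0) = 0
  (MN)[0][1] = (3)*(3) + (-3)*(1) = 6
  (MN)[1][0] = (1)*(0) + (4)*(0) = 0
  (MN)[1][1] = (1)*(3) + (4)*(1) = 7
MN =
[        0         6 ]
[        0         7 ]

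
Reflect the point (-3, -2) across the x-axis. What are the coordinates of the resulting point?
(-3, 2)

Reflection across x-axis: (-3, -2) → (-3, 2)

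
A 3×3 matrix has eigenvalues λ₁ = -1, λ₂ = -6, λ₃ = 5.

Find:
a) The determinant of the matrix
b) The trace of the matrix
det = 30, trace = -2

Two standard eigenvalue identities:
- det(A) equals the product of the eigenvalues (counted with multiplicity).
- trace(A) equals the sum of the eigenvalues.
det(A) = (-1)*(-6)*(5) = 30.
trace(A) = -1 - 6 + 5 = -2.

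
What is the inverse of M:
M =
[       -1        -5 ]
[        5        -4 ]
det(M) = 29
M⁻¹ =
[    -4/29      5/29 ]
[    -5/29     -1/29 ]

For a 2×2 matrix M = [[a, b], [c, d]] with det(M) ≠ 0, M⁻¹ = (1/det(M)) * [[d, -b], [-c, a]].
det(M) = (-1)*(-4) - (-5)*(5) = 4 + 25 = 29.
M⁻¹ = (1/29) * [[-4, 5], [-5, -1]].
Dividing each entry by 29 and reducing:
M⁻¹ =
[    -4/29      5/29 ]
[    -5/29     -1/29 ]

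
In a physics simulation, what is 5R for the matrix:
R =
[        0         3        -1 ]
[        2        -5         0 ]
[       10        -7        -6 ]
5R =
[        0        15        -5 ]
[       10       -25         0 ]
[       50       -35       -30 ]

Scalar multiplication is elementwise: (5R)[i][j] = 5 * R[i][j].
  (5R)[0][0] = 5 * (0) = 0
  (5R)[0][1] = 5 * (3) = 15
  (5R)[0][2] = 5 * (-1) = -5
  (5R)[1][0] = 5 * (2) = 10
  (5R)[1][1] = 5 * (-5) = -25
  (5R)[1][2] = 5 * (0) = 0
  (5R)[2][0] = 5 * (10) = 50
  (5R)[2][1] = 5 * (-7) = -35
  (5R)[2][2] = 5 * (-6) = -30
5R =
[        0        15        -5 ]
[       10       -25         0 ]
[       50       -35       -30 ]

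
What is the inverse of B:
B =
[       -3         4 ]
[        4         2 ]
det(B) = -22
B⁻¹ =
[    -1/11      2/11 ]
[     2/11      3/22 ]

For a 2×2 matrix B = [[a, b], [c, d]] with det(B) ≠ 0, B⁻¹ = (1/det(B)) * [[d, -b], [-c, a]].
det(B) = (-3)*(2) - (4)*(4) = -6 - 16 = -22.
B⁻¹ = (1/-22) * [[2, -4], [-4, -3]].
Dividing each entry by -22 and reducing:
B⁻¹ =
[    -1/11      2/11 ]
[     2/11      3/22 ]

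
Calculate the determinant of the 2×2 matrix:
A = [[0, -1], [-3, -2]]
-3

For A = [[a, b], [c, d]], det(A) = a*d - b*c.
det(A) = (0)*(-2) - (-1)*(-3) = 0 - 3 = -3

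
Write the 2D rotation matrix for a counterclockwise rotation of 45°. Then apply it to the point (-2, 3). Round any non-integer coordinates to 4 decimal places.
R = [[√2/2, -√2/2], [√2/2, √2/2]]; R·(-2, 3) = (-3.5355, 0.7071)

Rotation matrix formula: R(θ) = [[cos θ, -sin θ], [sin θ, cos θ]]
For θ = 45°:
cos(45°) = √2/2
sin(45°) = √2/2
R = [[√2/2, -√2/2], [√2/2, √2/2]]
Apply to (-2, 3): [√2/2·-2 + (-√2/2)·3, √2/2·-2 + √2/2·3] = (-3.5355, 0.7071)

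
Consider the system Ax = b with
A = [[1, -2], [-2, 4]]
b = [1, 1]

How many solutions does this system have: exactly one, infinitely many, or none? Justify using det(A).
No solution

det(A) = (1)*(4) - (-2)*(-2) = 0, so A is singular.
The column space of A is span(column 1) = span([1, -2]).
b = [1, 1] is not a scalar multiple of column 1, so b ∉ column space and the system is inconsistent — no solution.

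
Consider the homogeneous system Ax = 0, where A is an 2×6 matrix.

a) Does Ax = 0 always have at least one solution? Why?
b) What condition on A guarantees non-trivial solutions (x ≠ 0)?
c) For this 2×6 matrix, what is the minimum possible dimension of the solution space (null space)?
a) Yes, x = 0 is always a solution. b) When A has linearly dependent columns (rank < n). c) Minimum nullity = 4.

a) x = 0 satisfies A·0 = 0, so the zero vector is always a solution.
b) Non-trivial solutions exist iff the columns of A are linearly dependent, equivalently rank(A) < n (the number of columns).
c) By rank-nullity, rank(A) + nullity(A) = n = 6. Since A has only 2 rows, rank(A) ≤ 2, so nullity(A) ≥ 6 - 2 = 4.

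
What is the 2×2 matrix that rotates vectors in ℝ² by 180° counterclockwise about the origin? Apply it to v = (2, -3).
R = [[-1, 0], [0, -1]]; R·v = (-2, 3)

A counterclockwise rotation by angle θ in ℝ² has matrix R(θ) = [[cos θ, -sin θ], [sin θ, cos θ]].
For θ = 180°: cos θ = -1, sin θ = 0.
R(180°) = [[-1, 0], [0, -1]].
R·v = [-1·2 + (0)·-3, 0·2 + -1·-3] = (-2, 3).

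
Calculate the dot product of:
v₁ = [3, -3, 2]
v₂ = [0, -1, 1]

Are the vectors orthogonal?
5, No

The dot product is the sum of products of corresponding components.
v₁·v₂ = (3)*(0) + (-3)*(-1) + (2)*(1) = 0 + 3 + 2 = 5.
Two vectors are orthogonal iff their dot product is 0; here the dot product is 5, so the vectors are not orthogonal.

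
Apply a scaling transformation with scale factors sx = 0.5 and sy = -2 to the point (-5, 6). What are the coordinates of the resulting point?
(-2.5, -12)

Scaling matrix:
[[0.50, 0], [0, -2]]
Result: (-5 × 0.5, 6 × -2) = (-2.5, -12)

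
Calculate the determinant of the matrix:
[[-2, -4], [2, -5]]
18

For a 2×2 matrix [[a, b], [c, d]], det = ad - bc
det = (-2)(-5) - (-4)(2) = 10 - -8 = 18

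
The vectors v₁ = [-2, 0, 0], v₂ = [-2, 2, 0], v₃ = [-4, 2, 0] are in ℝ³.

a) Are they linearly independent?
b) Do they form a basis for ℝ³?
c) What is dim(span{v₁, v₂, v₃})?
Not independent, not a basis, dim(span) = 2

Check whether v₃ can be written as a linear combination of v₁ and v₂.
v₃ = (1)·v₁ + (1)·v₂ = [-4, 2, 0], so the three vectors are linearly dependent.
Thus they do not form a basis for ℝ³, and dim(span{v₁, v₂, v₃}) = 2 (spanned by v₁ and v₂).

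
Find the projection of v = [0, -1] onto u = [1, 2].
[-2/5, -4/5]

The projection of v onto u is proj_u(v) = ((v·u) / (u·u)) · u.
v·u = (0)*(1) + (-1)*(2) = -2.
u·u = (1)*(1) + (2)*(2) = 5.
coefficient = -2 / 5 = -2/5.
proj_u(v) = -2/5 · [1, 2] = [-2/5, -4/5].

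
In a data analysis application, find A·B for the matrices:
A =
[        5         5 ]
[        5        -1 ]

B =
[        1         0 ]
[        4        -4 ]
AB =
[       25       -20 ]
[        1         4 ]

Matrix multiplication: (AB)[i][j] = sum over k of A[i][k] * B[k][j].
  (AB)[0][0] = (5)*(1) + (5)*(4) = 25
  (AB)[0][1] = (5)*(0) + (5)*(-4) = -20
  (AB)[1][0] = (5)*(1) + (-1)*(4) = 1
  (AB)[1][1] = (5)*(0) + (-1)*(-4) = 4
AB =
[       25       -20 ]
[        1         4 ]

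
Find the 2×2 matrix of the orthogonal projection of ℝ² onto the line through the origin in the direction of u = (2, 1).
[[4/5, 2/5], [2/5, 1/5]]

The orthogonal projection onto the line spanned by a nonzero vector u = (a, b) has matrix P = (u uᵀ) / (uᵀ u) = (1/(a² + b²)) · [[a², ab], [ab, b²]].
Here u = (2, 1), so a² + b² = 4 + 1 = 5.
P = (1/5) · [[4, 2], [2, 1]] = [[4/5, 2/5], [2/5, 1/5]].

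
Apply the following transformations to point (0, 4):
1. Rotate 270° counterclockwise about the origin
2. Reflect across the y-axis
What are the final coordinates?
(-4, 0)

Step 1: Rotate 270° → (4, 0)
Step 2: Reflect across the y-axis → (-4, 0)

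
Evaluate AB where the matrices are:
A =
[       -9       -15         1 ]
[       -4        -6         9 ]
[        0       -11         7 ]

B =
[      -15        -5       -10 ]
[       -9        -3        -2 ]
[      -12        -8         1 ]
AB =
[      258        82       121 ]
[        6       -34        61 ]
[       15       -23        29 ]

Matrix multiplication: (AB)[i][j] = sum over k of A[i][k] * B[k][j].
  (AB)[0][0] = (-9)*(-15) + (-15)*(-9) + (1)*(-12) = 258
  (AB)[0][1] = (-9)*(-5) + (-15)*(-3) + (1)*(-8) = 82
  (AB)[0][2] = (-9)*(-10) + (-15)*(-2) + (1)*(1) = 121
  (AB)[1][0] = (-4)*(-15) + (-6)*(-9) + (9)*(-12) = 6
  (AB)[1][1] = (-4)*(-5) + (-6)*(-3) + (9)*(-8) = -34
  (AB)[1][2] = (-4)*(-10) + (-6)*(-2) + (9)*(1) = 61
  (AB)[2][0] = (0)*(-15) + (-11)*(-9) + (7)*(-12) = 15
  (AB)[2][1] = (0)*(-5) + (-11)*(-3) + (7)*(-8) = -23
  (AB)[2][2] = (0)*(-10) + (-11)*(-2) + (7)*(1) = 29
AB =
[      258        82       121 ]
[        6       -34        61 ]
[       15       -23        29 ]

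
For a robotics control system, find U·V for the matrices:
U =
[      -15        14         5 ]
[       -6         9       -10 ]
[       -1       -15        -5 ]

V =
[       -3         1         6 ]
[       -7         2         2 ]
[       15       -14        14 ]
UV =
[       22       -57         8 ]
[     -195       152      -158 ]
[       33        39      -106 ]

Matrix multiplication: (UV)[i][j] = sum over k of U[i][k] * V[k][j].
  (UV)[0][0] = (-15)*(-3) + (14)*(-7) + (5)*(15) = 22
  (UV)[0][1] = (-15)*(1) + (14)*(2) + (5)*(-14) = -57
  (UV)[0][2] = (-15)*(6) + (14)*(2) + (5)*(14) = 8
  (UV)[1][0] = (-6)*(-3) + (9)*(-7) + (-10)*(15) = -195
  (UV)[1][1] = (-6)*(1) + (9)*(2) + (-10)*(-14) = 152
  (UV)[1][2] = (-6)*(6) + (9)*(2) + (-10)*(14) = -158
  (UV)[2][0] = (-1)*(-3) + (-15)*(-7) + (-5)*(15) = 33
  (UV)[2][1] = (-1)*(1) + (-15)*(2) + (-5)*(-14) = 39
  (UV)[2][2] = (-1)*(6) + (-15)*(2) + (-5)*(14) = -106
UV =
[       22       -57         8 ]
[     -195       152      -158 ]
[       33        39      -106 ]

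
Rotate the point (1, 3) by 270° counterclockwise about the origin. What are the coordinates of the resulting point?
(3, -1)

Rotation matrix R(θ) = [[cos θ, -sin θ], [sin θ, cos θ]]; for θ = 270°:
R = [[0, 1], [-1, 0]]
Result: R × [1, 3]ᵀ = [0·1 + (1)·3, -1·1 + (0)·3]ᵀ = (3, -1)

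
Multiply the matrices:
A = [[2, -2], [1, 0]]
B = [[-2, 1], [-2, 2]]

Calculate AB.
[[0, -2], [-2, 1]]

Each entry (i,j) of AB = sum over k of A[i][k]*B[k][j].
(AB)[0][0] = (2)*(-2) + (-2)*(-2) = 0
(AB)[0][1] = (2)*(1) + (-2)*(2) = -2
(AB)[1][0] = (1)*(-2) + (0)*(-2) = -2
(AB)[1][1] = (1)*(1) + (0)*(2) = 1
AB = [[0, -2], [-2, 1]]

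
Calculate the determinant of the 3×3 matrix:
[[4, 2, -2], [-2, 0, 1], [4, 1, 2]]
16

Expansion along first row:
det = 4·det([[0,1],[1,2]]) - 2·det([[-2,1],[4,2]]) + -2·det([[-2,0],[4,1]])
    = 4·(0·2 - 1·1) - 2·(-2·2 - 1·4) + -2·(-2·1 - 0·4)
    = 4·-1 - 2·-8 + -2·-2
    = -4 + 16 + 4 = 16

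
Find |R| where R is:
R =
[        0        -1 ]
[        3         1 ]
det(R) = 3

For a 2×2 matrix [[a, b], [c, d]], det = a*d - b*c.
det(R) = (0)*(1) - (-1)*(3) = 0 + 3 = 3.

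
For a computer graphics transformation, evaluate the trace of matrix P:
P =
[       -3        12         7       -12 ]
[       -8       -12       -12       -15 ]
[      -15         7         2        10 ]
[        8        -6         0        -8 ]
tr(P) = -3 - 12 + 2 - 8 = -21

The trace of a square matrix is the sum of its diagonal entries.
Diagonal entries of P: P[0][0] = -3, P[1][1] = -12, P[2][2] = 2, P[3][3] = -8.
tr(P) = -3 - 12 + 2 - 8 = -21.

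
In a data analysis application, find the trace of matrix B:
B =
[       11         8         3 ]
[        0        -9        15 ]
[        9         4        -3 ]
tr(B) = 11 - 9 - 3 = -1

The trace of a square matrix is the sum of its diagonal entries.
Diagonal entries of B: B[0][0] = 11, B[1][1] = -9, B[2][2] = -3.
tr(B) = 11 - 9 - 3 = -1.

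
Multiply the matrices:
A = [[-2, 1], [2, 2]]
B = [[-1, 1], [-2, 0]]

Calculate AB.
[[0, -2], [-6, 2]]

Each entry (i,j) of AB = sum over k of A[i][k]*B[k][j].
(AB)[0][0] = (-2)*(-1) + (1)*(-2) = 0
(AB)[0][1] = (-2)*(1) + (1)*(0) = -2
(AB)[1][0] = (2)*(-1) + (2)*(-2) = -6
(AB)[1][1] = (2)*(1) + (2)*(0) = 2
AB = [[0, -2], [-6, 2]]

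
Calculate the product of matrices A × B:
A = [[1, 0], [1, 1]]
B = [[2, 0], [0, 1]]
[[2, 0], [2, 1]]

Matrix multiplication:
C[0][0] = 1×2 + 0×0 = 2
C[0][1] = 1×0 + 0×1 = 0
C[1][0] = 1×2 + 1×0 = 2
C[1][1] = 1×0 + 1×1 = 1
Result: [[2, 0], [2, 1]]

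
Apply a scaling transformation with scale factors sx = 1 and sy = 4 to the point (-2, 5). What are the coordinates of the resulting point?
(-2, 20)

Scaling matrix:
[[1, 0], [0, 4]]
Result: (-2 × 1, 5 × 4) = (-2, 20)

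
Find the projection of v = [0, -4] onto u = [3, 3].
[-2, -2]

The projection of v onto u is proj_u(v) = ((v·u) / (u·u)) · u.
v·u = (0)*(3) + (-4)*(3) = -12.
u·u = (3)*(3) + (3)*(3) = 18.
coefficient = -12 / 18 = -2/3.
proj_u(v) = -2/3 · [3, 3] = [-2, -2].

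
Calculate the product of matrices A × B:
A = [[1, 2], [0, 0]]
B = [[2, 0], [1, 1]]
[[4, 2], [0, 0]]

Matrix multiplication:
C[0][0] = 1×2 + 2×1 = 4
C[0][1] = 1×0 + 2×1 = 2
C[1][0] = 0×2 + 0×1 = 0
C[1][1] = 0×0 + 0×1 = 0
Result: [[4, 2], [0, 0]]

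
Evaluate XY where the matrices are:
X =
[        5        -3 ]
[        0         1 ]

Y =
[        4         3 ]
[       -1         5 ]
XY =
[       23         0 ]
[       -1         5 ]

Matrix multiplication: (XY)[i][j] = sum over k of X[i][k] * Y[k][j].
  (XY)[0][0] = (5)*(4) + (-3)*(-1) = 23
  (XY)[0][1] = (5)*(3) + (-3)*(5) = 0
  (XY)[1][0] = (0)*(4) + (1)*(-1) = -1
  (XY)[1][1] = (0)*(3) + (1)*(5) = 5
XY =
[       23         0 ]
[       -1         5 ]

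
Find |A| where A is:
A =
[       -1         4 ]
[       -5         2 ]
det(A) = 18

For a 2×2 matrix [[a, b], [c, d]], det = a*d - b*c.
det(A) = (-1)*(2) - (4)*(-5) = -2 + 20 = 18.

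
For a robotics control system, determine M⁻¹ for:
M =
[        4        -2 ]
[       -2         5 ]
det(M) = 16
M⁻¹ =
[     5/16       1/8 ]
[      1/8       1/4 ]

For a 2×2 matrix M = [[a, b], [c, d]] with det(M) ≠ 0, M⁻¹ = (1/det(M)) * [[d, -b], [-c, a]].
det(M) = (4)*(5) - (-2)*(-2) = 20 - 4 = 16.
M⁻¹ = (1/16) * [[5, 2], [2, 4]].
Dividing each entry by 16 and reducing:
M⁻¹ =
[     5/16       1/8 ]
[      1/8       1/4 ]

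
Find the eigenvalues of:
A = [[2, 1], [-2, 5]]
λ = 3, 4

Solve det(A - λI) = 0. For a 2×2 matrix this is λ² - (trace)λ + det = 0.
trace(A) = 2 + 5 = 7.
det(A) = (2)*(5) - (1)*(-2) = 10 + 2 = 12.
Characteristic equation: λ² - (7)λ + (12) = 0.
Discriminant: (7)² - 4*(12) = 49 - 48 = 1.
Roots: λ = (7 ± √1) / 2 = 3, 4.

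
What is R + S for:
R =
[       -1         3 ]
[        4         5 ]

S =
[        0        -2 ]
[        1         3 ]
R + S =
[       -1         1 ]
[        5         8 ]

Matrix addition is elementwise: (R+S)[i][j] = R[i][j] + S[i][j].
  (R+S)[0][0] = (-1) + (0) = -1
  (R+S)[0][1] = (3) + (-2) = 1
  (R+S)[1][0] = (4) + (1) = 5
  (R+S)[1][1] = (5) + (3) = 8
R + S =
[       -1         1 ]
[        5         8 ]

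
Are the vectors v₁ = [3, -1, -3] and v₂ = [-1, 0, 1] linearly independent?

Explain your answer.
Yes, linearly independent

Two vectors are linearly dependent iff one is a scalar multiple of the other.
No single scalar k satisfies v₂ = k·v₁ (the ratios of corresponding entries disagree), so v₁ and v₂ are linearly independent.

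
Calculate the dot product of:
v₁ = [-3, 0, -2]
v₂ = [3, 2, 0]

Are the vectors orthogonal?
-9, No

The dot product is the sum of products of corresponding components.
v₁·v₂ = (-3)*(3) + (0)*(2) + (-2)*(0) = -9 + 0 + 0 = -9.
Two vectors are orthogonal iff their dot product is 0; here the dot product is -9, so the vectors are not orthogonal.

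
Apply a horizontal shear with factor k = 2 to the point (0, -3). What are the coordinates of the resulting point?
(-6, -3)

Shear matrix for horizontal shear with factor k = 2:
[[1, 2], [0, 1]]
Result: (0, -3) → (-6, -3)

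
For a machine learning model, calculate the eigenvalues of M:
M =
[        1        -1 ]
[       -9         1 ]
λ = -2, 4

Solve det(M - λI) = 0. For a 2×2 matrix the characteristic equation is λ² - (trace)λ + det = 0.
trace(M) = a + d = 1 + 1 = 2.
det(M) = a*d - b*c = (1)*(1) - (-1)*(-9) = 1 - 9 = -8.
Characteristic equation: λ² - (2)λ + (-8) = 0.
Discriminant = (2)² - 4*(-8) = 4 + 32 = 36.
λ = (2 ± √36) / 2 = (2 ± 6) / 2 = -2, 4.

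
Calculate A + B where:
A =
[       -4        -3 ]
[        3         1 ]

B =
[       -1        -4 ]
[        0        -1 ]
A + B =
[       -5        -7 ]
[        3         0 ]

Matrix addition is elementwise: (A+B)[i][j] = A[i][j] + B[i][j].
  (A+B)[0][0] = (-4) + (-1) = -5
  (A+B)[0][1] = (-3) + (-4) = -7
  (A+B)[1][0] = (3) + (0) = 3
  (A+B)[1][1] = (1) + (-1) = 0
A + B =
[       -5        -7 ]
[        3         0 ]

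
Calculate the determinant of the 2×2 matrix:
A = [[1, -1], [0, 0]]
0

For A = [[a, b], [c, d]], det(A) = a*d - b*c.
det(A) = (1)*(0) - (-1)*(0) = 0 - 0 = 0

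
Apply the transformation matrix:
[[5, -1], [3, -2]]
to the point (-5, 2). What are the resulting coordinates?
(-27, -19)

Matrix multiplication:
[[5, -1], [3, -2]] × [-5, 2]ᵀ
= [5×-5 + -1×2, 3×-5 + -2×2]ᵀ
= [-27.0000, -19.0000]ᵀ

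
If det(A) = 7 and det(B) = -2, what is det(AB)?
-14

Use the multiplicative property of determinants: det(AB) = det(A)*det(B).
det(AB) = (7)*(-2) = -14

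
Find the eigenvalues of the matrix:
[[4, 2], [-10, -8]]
λ = -6 and λ = 2

Characteristic equation: det(A - λI) = 0
λ² - (trace)λ + (det) = 0
λ² - (-4)λ + (-12) = 0
λ² + 4λ - 12 = 0
Solving: λ = -6, 2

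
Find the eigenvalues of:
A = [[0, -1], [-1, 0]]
λ = -1, 1

Solve det(A - λI) = 0. For a 2×2 matrix this is λ² - (trace)λ + det = 0.
trace(A) = 0 + 0 = 0.
det(A) = (0)*(0) - (-1)*(-1) = 0 - 1 = -1.
Characteristic equation: λ² - (0)λ + (-1) = 0.
Discriminant: (0)² - 4*(-1) = 0 + 4 = 4.
Roots: λ = (0 ± √4) / 2 = -1, 1.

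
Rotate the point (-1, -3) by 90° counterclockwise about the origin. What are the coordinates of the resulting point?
(3, -1)

Rotation matrix R(θ) = [[cos θ, -sin θ], [sin θ, cos θ]]; for θ = 90°:
R = [[0, -1], [1, 0]]
Result: R × [-1, -3]ᵀ = [0·-1 + (-1)·-3, 1·-1 + (0)·-3]ᵀ = (3, -1)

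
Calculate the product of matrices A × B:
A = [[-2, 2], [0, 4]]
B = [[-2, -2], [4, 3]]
[[12, 10], [16, 12]]

Matrix multiplication:
C[0][0] = -2×-2 + 2×4 = 12
C[0][1] = -2×-2 + 2×3 = 10
C[1][0] = 0×-2 + 4×4 = 16
C[1][1] = 0×-2 + 4×3 = 12
Result: [[12, 10], [16, 12]]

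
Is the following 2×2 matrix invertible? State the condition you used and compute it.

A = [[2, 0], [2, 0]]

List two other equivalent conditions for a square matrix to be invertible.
No, not invertible; det(A) = 0 (two rows are equal, so the rows are linearly dependent). Equivalent conditions (failing for this A): rank(A) < 2; Ax = 0 has non-trivial solutions; 0 is an eigenvalue; the columns are linearly dependent.

To check invertibility, compute det(A).
In this matrix, row 0 and the last row are identical, so one row is a scalar multiple of another and the rows are linearly dependent.
A matrix with linearly dependent rows has det = 0 and is not invertible.
Equivalent failed conditions:
- rank(A) < 2.
- Ax = 0 has non-trivial solutions.
- 0 is an eigenvalue.
- The columns are linearly dependent.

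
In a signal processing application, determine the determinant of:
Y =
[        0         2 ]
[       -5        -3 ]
det(Y) = 10

For a 2×2 matrix [[a, b], [c, d]], det = a*d - b*c.
det(Y) = (0)*(-3) - (2)*(-5) = 0 + 10 = 10.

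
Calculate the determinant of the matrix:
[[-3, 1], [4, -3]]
5

For a 2×2 matrix [[a, b], [c, d]], det = ad - bc
det = (-3)(-3) - (1)(4) = 9 - 4 = 5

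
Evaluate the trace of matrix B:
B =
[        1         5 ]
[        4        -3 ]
tr(B) = 1 - 3 = -2

The trace of a square matrix is the sum of its diagonal entries.
Diagonal entries of B: B[0][0] = 1, B[1][1] = -3.
tr(B) = 1 - 3 = -2.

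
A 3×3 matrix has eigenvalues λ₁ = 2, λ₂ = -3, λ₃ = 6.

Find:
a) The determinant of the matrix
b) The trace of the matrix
det = -36, trace = 5

Two standard eigenvalue identities:
- det(A) equals the product of the eigenvalues (counted with multiplicity).
- trace(A) equals the sum of the eigenvalues.
det(A) = (2)*(-3)*(6) = -36.
trace(A) = 2 - 3 + 6 = 5.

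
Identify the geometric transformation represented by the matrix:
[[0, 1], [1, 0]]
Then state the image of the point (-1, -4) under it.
reflection across the line y = x; image of (-1, -4) is (-4, -1)

This is a symmetric orthogonal matrix with determinant -1, which characterizes a reflection in ℝ².
The matrix [[0, 1], [1, 0]] represents: reflection across the line y = x.
Applying it to (-1, -4): [0·-1 + 1·-4, 1·-1 + 0·-4] = (-4, -1).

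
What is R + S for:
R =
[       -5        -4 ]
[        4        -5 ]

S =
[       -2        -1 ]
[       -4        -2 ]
R + S =
[       -7        -5 ]
[        0        -7 ]

Matrix addition is elementwise: (R+S)[i][j] = R[i][j] + S[i][j].
  (R+S)[0][0] = (-5) + (-2) = -7
  (R+S)[0][1] = (-4) + (-1) = -5
  (R+S)[1][0] = (4) + (-4) = 0
  (R+S)[1][1] = (-5) + (-2) = -7
R + S =
[       -7        -5 ]
[        0        -7 ]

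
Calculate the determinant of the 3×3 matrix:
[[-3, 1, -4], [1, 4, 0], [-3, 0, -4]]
4

Expansion along first row:
det = -3·det([[4,0],[0,-4]]) - 1·det([[1,0],[-3,-4]]) + -4·det([[1,4],[-3,0]])
    = -3·(4·-4 - 0·0) - 1·(1·-4 - 0·-3) + -4·(1·0 - 4·-3)
    = -3·-16 - 1·-4 + -4·12
    = 48 + 4 + -48 = 4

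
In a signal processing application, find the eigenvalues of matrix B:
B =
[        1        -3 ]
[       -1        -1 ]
λ = -2, 2

Solve det(B - λI) = 0. For a 2×2 matrix the characteristic equation is λ² - (trace)λ + det = 0.
trace(B) = a + d = 1 - 1 = 0.
det(B) = a*d - b*c = (1)*(-1) - (-3)*(-1) = -1 - 3 = -4.
Characteristic equation: λ² - (0)λ + (-4) = 0.
Discriminant = (0)² - 4*(-4) = 0 + 16 = 16.
λ = (0 ± √16) / 2 = (0 ± 4) / 2 = -2, 2.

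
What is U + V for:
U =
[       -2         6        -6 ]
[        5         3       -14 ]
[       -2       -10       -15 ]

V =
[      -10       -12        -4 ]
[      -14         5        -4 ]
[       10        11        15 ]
U + V =
[      -12        -6       -10 ]
[       -9         8       -18 ]
[        8         1         0 ]

Matrix addition is elementwise: (U+V)[i][j] = U[i][j] + V[i][j].
  (U+V)[0][0] = (-2) + (-10) = -12
  (U+V)[0][1] = (6) + (-12) = -6
  (U+V)[0][2] = (-6) + (-4) = -10
  (U+V)[1][0] = (5) + (-14) = -9
  (U+V)[1][1] = (3) + (5) = 8
  (U+V)[1][2] = (-14) + (-4) = -18
  (U+V)[2][0] = (-2) + (10) = 8
  (U+V)[2][1] = (-10) + (11) = 1
  (U+V)[2][2] = (-15) + (15) = 0
U + V =
[      -12        -6       -10 ]
[       -9         8       -18 ]
[        8         1         0 ]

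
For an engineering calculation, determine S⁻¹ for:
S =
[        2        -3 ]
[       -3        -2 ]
det(S) = -13
S⁻¹ =
[     2/13     -3/13 ]
[    -3/13     -2/13 ]

For a 2×2 matrix S = [[a, b], [c, d]] with det(S) ≠ 0, S⁻¹ = (1/det(S)) * [[d, -b], [-c, a]].
det(S) = (2)*(-2) - (-3)*(-3) = -4 - 9 = -13.
S⁻¹ = (1/-13) * [[-2, 3], [3, 2]].
Dividing each entry by -13 and reducing:
S⁻¹ =
[     2/13     -3/13 ]
[    -3/13     -2/13 ]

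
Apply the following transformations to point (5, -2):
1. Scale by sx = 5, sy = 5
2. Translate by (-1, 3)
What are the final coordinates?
(24, -7)

Step 1: Scale (5, -2) by (sx, sy) = (5, 5) → (25, -10)
Step 2: Translate by (-1, 3) → (24, -7)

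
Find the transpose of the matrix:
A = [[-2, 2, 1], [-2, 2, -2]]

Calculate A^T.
[[-2, -2], [2, 2], [1, -2]]

The transpose sends entry (i,j) to (j,i); rows become columns.
Row 0 of A: [-2, 2, 1] -> column 0 of A^T.
Row 1 of A: [-2, 2, -2] -> column 1 of A^T.
A^T = [[-2, -2], [2, 2], [1, -2]]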